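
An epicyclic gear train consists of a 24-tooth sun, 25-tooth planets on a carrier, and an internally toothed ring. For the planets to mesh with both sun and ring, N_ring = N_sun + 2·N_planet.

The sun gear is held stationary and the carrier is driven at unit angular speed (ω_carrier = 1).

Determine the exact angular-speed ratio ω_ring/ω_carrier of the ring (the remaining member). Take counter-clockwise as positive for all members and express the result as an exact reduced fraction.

N_ring = 24 + 2·25 = 74
24(ω_s−ω_c) = −74(ω_r−ω_c),  ω_s=0, ω_c=1
ω_r = 1 − (24/74)(0−1) = 49/37
ω_r/ω_c = 49/37

49/37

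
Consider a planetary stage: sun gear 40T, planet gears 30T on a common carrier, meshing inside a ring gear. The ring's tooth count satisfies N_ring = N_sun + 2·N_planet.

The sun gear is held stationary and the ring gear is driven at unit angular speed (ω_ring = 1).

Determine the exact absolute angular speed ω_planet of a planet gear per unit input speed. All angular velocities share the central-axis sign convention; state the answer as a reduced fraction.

N_ring = 40 + 2·30 = 100
40(ω_s−ω_c) = −100(ω_r−ω_c),  ω_s=0, ω_r=1
40(0−ω_c) = −100(1−ω_c)  ⇒  140ω_c = 100  ⇒  ω_c = 5/7
sun–planet: 40·(0−5/7) = −30·(ω_p−ω_c)  ⇒  ω_p−ω_c = −(40/30)·(-5/7) = 20/21
ω_p = 5/7 + 20/21 = 5/3

5/3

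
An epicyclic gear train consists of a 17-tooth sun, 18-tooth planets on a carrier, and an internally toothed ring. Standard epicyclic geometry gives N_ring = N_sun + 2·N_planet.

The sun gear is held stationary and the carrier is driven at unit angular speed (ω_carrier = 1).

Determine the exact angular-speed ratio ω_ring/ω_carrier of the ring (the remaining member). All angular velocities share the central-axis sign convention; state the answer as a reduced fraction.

70/53

N_ring = 17 + 2·18 = 53
17(ω_s−ω_c) = −53(ω_r−ω_c),  ω_s=0, ω_c=1
ω_r = 1 − (17/53)(0−1) = 70/53
ω_r/ω_c = 70/53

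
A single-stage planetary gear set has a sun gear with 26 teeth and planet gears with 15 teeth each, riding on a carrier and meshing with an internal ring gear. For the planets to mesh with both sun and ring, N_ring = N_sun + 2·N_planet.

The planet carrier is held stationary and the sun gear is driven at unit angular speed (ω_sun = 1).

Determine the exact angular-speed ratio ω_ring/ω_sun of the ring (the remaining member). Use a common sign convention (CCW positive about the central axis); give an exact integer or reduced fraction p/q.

N_ring = 26 + 2·15 = 56
26(ω_s−ω_c) = −56(ω_r−ω_c),  ω_c=0, ω_s=1
ω_r = 0 − (26/56)(1−0) = -13/28
ω_r/ω_s = -13/28

-13/28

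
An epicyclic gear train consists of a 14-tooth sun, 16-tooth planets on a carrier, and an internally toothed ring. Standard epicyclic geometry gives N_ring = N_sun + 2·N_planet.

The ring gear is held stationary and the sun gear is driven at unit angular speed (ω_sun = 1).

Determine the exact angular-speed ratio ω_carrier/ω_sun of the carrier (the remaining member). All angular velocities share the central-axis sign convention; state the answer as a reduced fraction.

7/30

N_ring = 14 + 2·16 = 46
14(ω_s−ω_c) = −46(ω_r−ω_c),  ω_r=0, ω_s=1
14(1−ω_c) = −46(0−ω_c)  ⇒  60ω_c = 14  ⇒  ω_c = 7/30
ω_c/ω_s = 7/30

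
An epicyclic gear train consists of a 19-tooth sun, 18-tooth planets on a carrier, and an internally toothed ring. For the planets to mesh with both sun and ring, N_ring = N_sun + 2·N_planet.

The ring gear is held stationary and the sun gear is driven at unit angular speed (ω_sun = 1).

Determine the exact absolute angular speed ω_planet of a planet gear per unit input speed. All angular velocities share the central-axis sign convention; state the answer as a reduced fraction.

N_ring = 19 + 2·18 = 55
19(ω_s−ω_c) = −55(ω_r−ω_c),  ω_r=0, ω_s=1
19(1−ω_c) = −55(0−ω_c)  ⇒  74ω_c = 19  ⇒  ω_c = 19/74
sun–planet: 19·(1−19/74) = −18·(ω_p−ω_c)  ⇒  ω_p−ω_c = −(19/18)·(55/74) = -1045/1332
ω_p = 19/74 − 1045/1332 = -19/36

-19/36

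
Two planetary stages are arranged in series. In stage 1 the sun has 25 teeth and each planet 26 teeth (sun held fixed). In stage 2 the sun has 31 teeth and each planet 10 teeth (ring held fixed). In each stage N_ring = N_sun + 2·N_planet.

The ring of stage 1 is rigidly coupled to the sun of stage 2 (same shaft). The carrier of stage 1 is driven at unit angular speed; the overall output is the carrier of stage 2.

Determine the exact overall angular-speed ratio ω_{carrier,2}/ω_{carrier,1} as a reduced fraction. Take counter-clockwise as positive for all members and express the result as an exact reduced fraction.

1581/3157

Stage 1: N_ring = 25 + 2·26 = 77
Stage 1: 25(ω_s−ω_c) = −77(ω_r−ω_c),  ω_s=0, ω_c=1
Stage 1: ω_r = 1 − (25/77)(0−1) = 102/77
  ⇒ ω_r¹/ω_c¹ = 102/77
Stage 2: N_ring = 31 + 2·10 = 51
Stage 2: 31(ω_s−ω_c) = −51(ω_r−ω_c),  ω_r=0, ω_s=1
Stage 2: 31(1−ω_c) = −51(0−ω_c)  ⇒  82ω_c = 31  ⇒  ω_c = 31/82
  ⇒ ω_c²/ω_s² = 31/82
Coupling ω_s² = ω_r¹ ⇒ overall = 102/77 × 31/82 = 1581/3157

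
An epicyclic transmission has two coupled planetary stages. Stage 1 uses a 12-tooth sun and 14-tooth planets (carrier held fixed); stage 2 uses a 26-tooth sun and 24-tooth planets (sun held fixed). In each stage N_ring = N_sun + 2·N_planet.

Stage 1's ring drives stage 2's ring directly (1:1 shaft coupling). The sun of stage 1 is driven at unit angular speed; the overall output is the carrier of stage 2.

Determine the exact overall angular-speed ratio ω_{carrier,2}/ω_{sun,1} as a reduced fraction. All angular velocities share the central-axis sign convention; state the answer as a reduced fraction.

Stage 1: N_ring = 12 + 2·14 = 40
Stage 1: 12(ω_s−ω_c) = −40(ω_r−ω_c),  ω_c=0, ω_s=1
Stage 1: ω_r = 0 − (12/40)(1−0) = -3/10
  ⇒ ω_r¹/ω_s¹ = -3/10
Stage 2: N_ring = 26 + 2·24 = 74
Stage 2: 26(ω_s−ω_c) = −74(ω_r−ω_c),  ω_s=0, ω_r=1
Stage 2: 26(0−ω_c) = −74(1−ω_c)  ⇒  100ω_c = 74  ⇒  ω_c = 37/50
  ⇒ ω_c²/ω_r² = 37/50
Coupling ω_r² = ω_r¹ ⇒ overall = -3/10 × 37/50 = -111/500

-111/500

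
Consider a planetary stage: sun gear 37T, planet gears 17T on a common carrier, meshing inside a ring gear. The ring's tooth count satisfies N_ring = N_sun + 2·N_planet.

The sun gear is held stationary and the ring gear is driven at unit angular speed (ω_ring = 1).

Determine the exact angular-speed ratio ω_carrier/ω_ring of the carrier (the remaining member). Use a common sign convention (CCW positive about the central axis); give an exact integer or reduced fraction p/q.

N_ring = 37 + 2·17 = 71
37(ω_s−ω_c) = −71(ω_r−ω_c),  ω_s=0, ω_r=1
37(0−ω_c) = −71(1−ω_c)  ⇒  108ω_c = 71  ⇒  ω_c = 71/108
ω_c/ω_r = 71/108

71/108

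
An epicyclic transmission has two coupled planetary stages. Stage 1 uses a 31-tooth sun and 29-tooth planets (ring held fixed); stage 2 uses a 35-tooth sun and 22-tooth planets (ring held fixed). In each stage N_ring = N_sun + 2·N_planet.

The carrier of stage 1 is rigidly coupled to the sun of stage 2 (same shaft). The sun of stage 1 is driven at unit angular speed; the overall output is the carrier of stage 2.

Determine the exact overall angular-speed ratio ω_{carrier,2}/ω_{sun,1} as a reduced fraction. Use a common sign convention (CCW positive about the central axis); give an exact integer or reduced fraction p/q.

Stage 1: N_ring = 31 + 2·29 = 89
Stage 1: 31(ω_s−ω_c) = −89(ω_r−ω_c),  ω_r=0, ω_s=1
Stage 1: 31(1−ω_c) = −89(0−ω_c)  ⇒  120ω_c = 31  ⇒  ω_c = 31/120
  ⇒ ω_c¹/ω_s¹ = 31/120
Stage 2: N_ring = 35 + 2·22 = 79
Stage 2: 35(ω_s−ω_c) = −79(ω_r−ω_c),  ω_r=0, ω_s=1
Stage 2: 35(1−ω_c) = −79(0−ω_c)  ⇒  114ω_c = 35  ⇒  ω_c = 35/114
  ⇒ ω_c²/ω_s² = 35/114
Coupling ω_s² = ω_c¹ ⇒ overall = 31/120 × 35/114 = 217/2736

217/2736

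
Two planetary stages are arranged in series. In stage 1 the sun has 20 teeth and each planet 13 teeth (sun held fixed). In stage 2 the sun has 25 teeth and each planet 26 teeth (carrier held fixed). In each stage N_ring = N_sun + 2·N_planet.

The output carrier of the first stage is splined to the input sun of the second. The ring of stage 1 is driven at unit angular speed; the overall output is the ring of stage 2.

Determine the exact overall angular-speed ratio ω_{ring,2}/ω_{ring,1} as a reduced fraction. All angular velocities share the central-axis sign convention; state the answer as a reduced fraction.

Stage 1: N_ring = 20 + 2·13 = 46
Stage 1: 20(ω_s−ω_c) = −46(ω_r−ω_c),  ω_s=0, ω_r=1
Stage 1: 20(0−ω_c) = −46(1−ω_c)  ⇒  66ω_c = 46  ⇒  ω_c = 23/33
  ⇒ ω_c¹/ω_r¹ = 23/33
Stage 2: N_ring = 25 + 2·26 = 77
Stage 2: 25(ω_s−ω_c) = −77(ω_r−ω_c),  ω_c=0, ω_s=1
Stage 2: ω_r = 0 − (25/77)(1−0) = -25/77
  ⇒ ω_r²/ω_s² = -25/77
Coupling ω_s² = ω_c¹ ⇒ overall = 23/33 × -25/77 = -575/2541

-575/2541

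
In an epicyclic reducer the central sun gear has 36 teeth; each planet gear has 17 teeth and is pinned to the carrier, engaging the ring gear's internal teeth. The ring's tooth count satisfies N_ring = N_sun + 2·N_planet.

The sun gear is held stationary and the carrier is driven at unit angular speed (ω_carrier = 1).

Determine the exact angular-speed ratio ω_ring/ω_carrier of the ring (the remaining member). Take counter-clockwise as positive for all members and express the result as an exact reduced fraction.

53/35

N_ring = 36 + 2·17 = 70
36(ω_s−ω_c) = −70(ω_r−ω_c),  ω_s=0, ω_c=1
ω_r = 1 − (36/70)(0−1) = 53/35
ω_r/ω_c = 53/35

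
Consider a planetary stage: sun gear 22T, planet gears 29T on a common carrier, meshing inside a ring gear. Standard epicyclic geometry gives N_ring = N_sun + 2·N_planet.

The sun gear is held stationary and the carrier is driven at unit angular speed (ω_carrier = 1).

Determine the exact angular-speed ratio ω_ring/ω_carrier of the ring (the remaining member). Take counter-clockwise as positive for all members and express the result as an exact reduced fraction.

N_ring = 22 + 2·29 = 80
22(ω_s−ω_c) = −80(ω_r−ω_c),  ω_s=0, ω_c=1
ω_r = 1 − (22/80)(0−1) = 51/40
ω_r/ω_c = 51/40

51/40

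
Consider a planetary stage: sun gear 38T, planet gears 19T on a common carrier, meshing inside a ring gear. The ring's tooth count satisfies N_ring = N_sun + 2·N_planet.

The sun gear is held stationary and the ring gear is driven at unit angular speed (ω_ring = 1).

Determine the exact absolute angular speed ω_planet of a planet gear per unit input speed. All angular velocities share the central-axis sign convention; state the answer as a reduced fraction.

N_ring = 38 + 2·19 = 76
38(ω_s−ω_c) = −76(ω_r−ω_c),  ω_s=0, ω_r=1
38(0−ω_c) = −76(1−ω_c)  ⇒  114ω_c = 76  ⇒  ω_c = 2/3
sun–planet: 38·(0−2/3) = −19·(ω_p−ω_c)  ⇒  ω_p−ω_c = −(38/19)·(-2/3) = 4/3
ω_p = 2/3 + 4/3 = 2

2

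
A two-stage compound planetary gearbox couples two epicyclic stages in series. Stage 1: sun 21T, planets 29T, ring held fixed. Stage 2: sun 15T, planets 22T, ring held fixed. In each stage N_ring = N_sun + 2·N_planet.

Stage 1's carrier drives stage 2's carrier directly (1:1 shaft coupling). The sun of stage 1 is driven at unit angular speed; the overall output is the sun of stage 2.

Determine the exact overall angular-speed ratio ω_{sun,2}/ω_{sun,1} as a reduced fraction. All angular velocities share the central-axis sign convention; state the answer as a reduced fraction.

Stage 1: N_ring = 21 + 2·29 = 79
Stage 1: 21(ω_s−ω_c) = −79(ω_r−ω_c),  ω_r=0, ω_s=1
Stage 1: 21(1−ω_c) = −79(0−ω_c)  ⇒  100ω_c = 21  ⇒  ω_c = 21/100
  ⇒ ω_c¹/ω_s¹ = 21/100
Stage 2: N_ring = 15 + 2·22 = 59
Stage 2: 15(ω_s−ω_c) = −59(ω_r−ω_c),  ω_r=0, ω_c=1
Stage 2: ω_s = 1 − (59/15)(0−1) = 74/15
  ⇒ ω_s²/ω_c² = 74/15
Coupling ω_c² = ω_c¹ ⇒ overall = 21/100 × 74/15 = 259/250

259/250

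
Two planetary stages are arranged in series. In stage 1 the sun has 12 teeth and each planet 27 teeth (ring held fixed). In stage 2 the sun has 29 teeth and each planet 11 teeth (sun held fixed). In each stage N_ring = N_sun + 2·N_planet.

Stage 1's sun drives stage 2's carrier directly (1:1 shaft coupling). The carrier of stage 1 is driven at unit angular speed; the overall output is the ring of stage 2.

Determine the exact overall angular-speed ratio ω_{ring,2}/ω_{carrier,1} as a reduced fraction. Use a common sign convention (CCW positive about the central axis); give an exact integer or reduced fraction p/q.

520/51

Stage 1: N_ring = 12 + 2·27 = 66
Stage 1: 12(ω_s−ω_c) = −66(ω_r−ω_c),  ω_r=0, ω_c=1
Stage 1: ω_s = 1 − (66/12)(0−1) = 13/2
  ⇒ ω_s¹/ω_c¹ = 13/2
Stage 2: N_ring = 29 + 2·11 = 51
Stage 2: 29(ω_s−ω_c) = −51(ω_r−ω_c),  ω_s=0, ω_c=1
Stage 2: ω_r = 1 − (29/51)(0−1) = 80/51
  ⇒ ω_r²/ω_c² = 80/51
Coupling ω_c² = ω_s¹ ⇒ overall = 13/2 × 80/51 = 520/51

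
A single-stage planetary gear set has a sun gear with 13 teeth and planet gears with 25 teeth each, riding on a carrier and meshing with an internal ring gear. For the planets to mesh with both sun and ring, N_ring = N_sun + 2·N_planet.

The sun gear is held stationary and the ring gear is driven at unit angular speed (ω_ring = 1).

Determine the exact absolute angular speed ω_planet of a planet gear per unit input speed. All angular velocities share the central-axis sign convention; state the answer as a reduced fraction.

N_ring = 13 + 2·25 = 63
13(ω_s−ω_c) = −63(ω_r−ω_c),  ω_s=0, ω_r=1
13(0−ω_c) = −63(1−ω_c)  ⇒  76ω_c = 63  ⇒  ω_c = 63/76
sun–planet: 13·(0−63/76) = −25·(ω_p−ω_c)  ⇒  ω_p−ω_c = −(13/25)·(-63/76) = 819/1900
ω_p = 63/76 + 819/1900 = 63/50

63/50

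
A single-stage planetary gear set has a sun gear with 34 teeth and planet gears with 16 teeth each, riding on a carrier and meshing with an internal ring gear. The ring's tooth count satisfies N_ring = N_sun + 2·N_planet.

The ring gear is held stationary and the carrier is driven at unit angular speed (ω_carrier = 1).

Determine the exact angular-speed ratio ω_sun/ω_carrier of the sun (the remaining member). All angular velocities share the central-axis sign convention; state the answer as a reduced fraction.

N_ring = 34 + 2·16 = 66
34(ω_s−ω_c) = −66(ω_r−ω_c),  ω_r=0, ω_c=1
ω_s = 1 − (66/34)(0−1) = 50/17
ω_s/ω_c = 50/17

50/17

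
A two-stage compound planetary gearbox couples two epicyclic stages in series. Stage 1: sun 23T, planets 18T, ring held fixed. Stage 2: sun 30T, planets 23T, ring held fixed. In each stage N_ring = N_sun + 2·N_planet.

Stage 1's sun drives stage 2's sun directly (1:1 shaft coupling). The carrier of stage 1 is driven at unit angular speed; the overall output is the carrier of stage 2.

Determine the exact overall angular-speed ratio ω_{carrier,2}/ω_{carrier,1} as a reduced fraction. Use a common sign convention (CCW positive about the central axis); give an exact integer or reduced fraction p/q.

1230/1219

Stage 1: N_ring = 23 + 2·18 = 59
Stage 1: 23(ω_s−ω_c) = −59(ω_r−ω_c),  ω_r=0, ω_c=1
Stage 1: ω_s = 1 − (59/23)(0−1) = 82/23
  ⇒ ω_s¹/ω_c¹ = 82/23
Stage 2: N_ring = 30 + 2·23 = 76
Stage 2: 30(ω_s−ω_c) = −76(ω_r−ω_c),  ω_r=0, ω_s=1
Stage 2: 30(1−ω_c) = −76(0−ω_c)  ⇒  106ω_c = 30  ⇒  ω_c = 15/53
  ⇒ ω_c²/ω_s² = 15/53
Coupling ω_s² = ω_s¹ ⇒ overall = 82/23 × 15/53 = 1230/1219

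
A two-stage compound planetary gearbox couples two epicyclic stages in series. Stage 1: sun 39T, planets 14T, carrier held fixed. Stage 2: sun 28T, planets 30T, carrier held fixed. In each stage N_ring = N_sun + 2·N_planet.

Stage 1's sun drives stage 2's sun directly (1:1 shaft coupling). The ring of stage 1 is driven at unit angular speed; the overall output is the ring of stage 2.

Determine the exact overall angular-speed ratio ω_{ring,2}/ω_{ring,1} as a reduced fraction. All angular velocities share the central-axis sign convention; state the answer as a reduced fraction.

Stage 1: N_ring = 39 + 2·14 = 67
Stage 1: 39(ω_s−ω_c) = −67(ω_r−ω_c),  ω_c=0, ω_r=1
Stage 1: ω_s = 0 − (67/39)(1−0) = -67/39
  ⇒ ω_s¹/ω_r¹ = -67/39
Stage 2: N_ring = 28 + 2·30 = 88
Stage 2: 28(ω_s−ω_c) = −88(ω_r−ω_c),  ω_c=0, ω_s=1
Stage 2: ω_r = 0 − (28/88)(1−0) = -7/22
  ⇒ ω_r²/ω_s² = -7/22
Coupling ω_s² = ω_s¹ ⇒ overall = -67/39 × -7/22 = 469/858

469/858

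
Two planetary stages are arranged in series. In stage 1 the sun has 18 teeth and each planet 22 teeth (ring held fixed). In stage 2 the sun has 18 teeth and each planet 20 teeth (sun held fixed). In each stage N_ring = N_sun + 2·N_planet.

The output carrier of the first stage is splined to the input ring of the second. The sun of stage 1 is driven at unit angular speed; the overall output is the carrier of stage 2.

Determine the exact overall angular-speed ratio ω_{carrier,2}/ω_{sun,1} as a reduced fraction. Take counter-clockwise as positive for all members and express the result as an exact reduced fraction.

261/1520

Stage 1: N_ring = 18 + 2·22 = 62
Stage 1: 18(ω_s−ω_c) = −62(ω_r−ω_c),  ω_r=0, ω_s=1
Stage 1: 18(1−ω_c) = −62(0−ω_c)  ⇒  80ω_c = 18  ⇒  ω_c = 9/40
  ⇒ ω_c¹/ω_s¹ = 9/40
Stage 2: N_ring = 18 + 2·20 = 58
Stage 2: 18(ω_s−ω_c) = −58(ω_r−ω_c),  ω_s=0, ω_r=1
Stage 2: 18(0−ω_c) = −58(1−ω_c)  ⇒  76ω_c = 58  ⇒  ω_c = 29/38
  ⇒ ω_c²/ω_r² = 29/38
Coupling ω_r² = ω_c¹ ⇒ overall = 9/40 × 29/38 = 261/1520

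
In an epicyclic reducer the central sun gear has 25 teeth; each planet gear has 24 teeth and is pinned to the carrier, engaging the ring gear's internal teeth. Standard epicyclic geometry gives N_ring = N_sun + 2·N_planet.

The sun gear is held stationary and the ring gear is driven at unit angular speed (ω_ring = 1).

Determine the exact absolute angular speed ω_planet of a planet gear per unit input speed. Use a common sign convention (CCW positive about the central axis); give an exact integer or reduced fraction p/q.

N_ring = 25 + 2·24 = 73
25(ω_s−ω_c) = −73(ω_r−ω_c),  ω_s=0, ω_r=1
25(0−ω_c) = −73(1−ω_c)  ⇒  98ω_c = 73  ⇒  ω_c = 73/98
sun–planet: 25·(0−73/98) = −24·(ω_p−ω_c)  ⇒  ω_p−ω_c = −(25/24)·(-73/98) = 1825/2352
ω_p = 73/98 + 1825/2352 = 73/48

73/48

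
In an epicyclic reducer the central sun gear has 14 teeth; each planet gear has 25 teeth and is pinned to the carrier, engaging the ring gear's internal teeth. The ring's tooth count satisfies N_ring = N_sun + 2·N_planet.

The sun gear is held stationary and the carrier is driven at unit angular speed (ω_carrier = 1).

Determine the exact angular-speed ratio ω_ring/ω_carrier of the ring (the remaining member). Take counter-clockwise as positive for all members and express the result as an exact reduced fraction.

39/32

N_ring = 14 + 2·25 = 64
14(ω_s−ω_c) = −64(ω_r−ω_c),  ω_s=0, ω_c=1
ω_r = 1 − (14/64)(0−1) = 39/32
ω_r/ω_c = 39/32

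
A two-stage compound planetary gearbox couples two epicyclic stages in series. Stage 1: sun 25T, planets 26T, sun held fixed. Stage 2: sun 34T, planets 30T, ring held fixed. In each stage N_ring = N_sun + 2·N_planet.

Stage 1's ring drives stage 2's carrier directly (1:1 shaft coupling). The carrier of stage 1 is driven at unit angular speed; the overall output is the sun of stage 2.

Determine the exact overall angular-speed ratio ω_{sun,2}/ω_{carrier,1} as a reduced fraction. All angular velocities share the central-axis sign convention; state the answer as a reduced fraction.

384/77

Stage 1: N_ring = 25 + 2·26 = 77
Stage 1: 25(ω_s−ω_c) = −77(ω_r−ω_c),  ω_s=0, ω_c=1
Stage 1: ω_r = 1 − (25/77)(0−1) = 102/77
  ⇒ ω_r¹/ω_c¹ = 102/77
Stage 2: N_ring = 34 + 2·30 = 94
Stage 2: 34(ω_s−ω_c) = −94(ω_r−ω_c),  ω_r=0, ω_c=1
Stage 2: ω_s = 1 − (94/34)(0−1) = 64/17
  ⇒ ω_s²/ω_c² = 64/17
Coupling ω_c² = ω_r¹ ⇒ overall = 102/77 × 64/17 = 384/77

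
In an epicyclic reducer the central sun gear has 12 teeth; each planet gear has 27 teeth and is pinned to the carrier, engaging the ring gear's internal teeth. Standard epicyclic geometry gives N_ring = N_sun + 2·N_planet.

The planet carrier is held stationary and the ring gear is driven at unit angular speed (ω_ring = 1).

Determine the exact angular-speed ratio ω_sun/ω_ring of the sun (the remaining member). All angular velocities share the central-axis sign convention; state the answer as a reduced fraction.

-11/2

N_ring = 12 + 2·27 = 66
12(ω_s−ω_c) = −66(ω_r−ω_c),  ω_c=0, ω_r=1
ω_s = 0 − (66/12)(1−0) = -11/2
ω_s/ω_r = -11/2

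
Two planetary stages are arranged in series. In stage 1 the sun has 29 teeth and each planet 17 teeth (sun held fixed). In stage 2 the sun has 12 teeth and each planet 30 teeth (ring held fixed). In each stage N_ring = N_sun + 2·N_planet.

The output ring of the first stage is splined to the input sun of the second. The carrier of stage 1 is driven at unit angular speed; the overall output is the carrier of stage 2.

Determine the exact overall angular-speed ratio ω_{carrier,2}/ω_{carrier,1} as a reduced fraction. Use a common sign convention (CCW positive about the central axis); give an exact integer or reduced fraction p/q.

92/441

Stage 1: N_ring = 29 + 2·17 = 63
Stage 1: 29(ω_s−ω_c) = −63(ω_r−ω_c),  ω_s=0, ω_c=1
Stage 1: ω_r = 1 − (29/63)(0−1) = 92/63
  ⇒ ω_r¹/ω_c¹ = 92/63
Stage 2: N_ring = 12 + 2·30 = 72
Stage 2: 12(ω_s−ω_c) = −72(ω_r−ω_c),  ω_r=0, ω_s=1
Stage 2: 12(1−ω_c) = −72(0−ω_c)  ⇒  84ω_c = 12  ⇒  ω_c = 1/7
  ⇒ ω_c²/ω_s² = 1/7
Coupling ω_s² = ω_r¹ ⇒ overall = 92/63 × 1/7 = 92/441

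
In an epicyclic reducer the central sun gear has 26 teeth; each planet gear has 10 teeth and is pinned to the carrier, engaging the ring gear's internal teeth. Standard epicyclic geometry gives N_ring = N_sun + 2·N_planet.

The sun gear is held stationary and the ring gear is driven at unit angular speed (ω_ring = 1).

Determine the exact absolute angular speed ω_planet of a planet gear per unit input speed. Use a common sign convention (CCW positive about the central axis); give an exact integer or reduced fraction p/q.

23/10

N_ring = 26 + 2·10 = 46
26(ω_s−ω_c) = −46(ω_r−ω_c),  ω_s=0, ω_r=1
26(0−ω_c) = −46(1−ω_c)  ⇒  72ω_c = 46  ⇒  ω_c = 23/36
sun–planet: 26·(0−23/36) = −10·(ω_p−ω_c)  ⇒  ω_p−ω_c = −(26/10)·(-23/36) = 299/180
ω_p = 23/36 + 299/180 = 23/10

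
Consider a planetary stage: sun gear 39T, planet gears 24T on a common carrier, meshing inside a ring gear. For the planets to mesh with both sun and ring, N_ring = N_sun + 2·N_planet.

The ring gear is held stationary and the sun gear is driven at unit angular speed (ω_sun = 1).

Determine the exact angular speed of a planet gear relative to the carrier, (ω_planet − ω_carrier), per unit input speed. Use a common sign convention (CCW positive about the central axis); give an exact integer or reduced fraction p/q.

-377/336

N_ring = 39 + 2·24 = 87
39(ω_s−ω_c) = −87(ω_r−ω_c),  ω_r=0, ω_s=1
39(1−ω_c) = −87(0−ω_c)  ⇒  126ω_c = 39  ⇒  ω_c = 13/42
sun–planet: 39·(1−13/42) = −24·(ω_p−ω_c)  ⇒  ω_p−ω_c = −(39/24)·(29/42) = -377/336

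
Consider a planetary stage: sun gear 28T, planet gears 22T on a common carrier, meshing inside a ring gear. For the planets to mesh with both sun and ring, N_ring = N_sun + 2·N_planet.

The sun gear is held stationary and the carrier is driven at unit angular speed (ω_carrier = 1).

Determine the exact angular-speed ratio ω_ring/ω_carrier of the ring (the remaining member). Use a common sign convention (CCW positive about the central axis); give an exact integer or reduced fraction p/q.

N_ring = 28 + 2·22 = 72
28(ω_s−ω_c) = −72(ω_r−ω_c),  ω_s=0, ω_c=1
ω_r = 1 − (28/72)(0−1) = 25/18
ω_r/ω_c = 25/18

25/18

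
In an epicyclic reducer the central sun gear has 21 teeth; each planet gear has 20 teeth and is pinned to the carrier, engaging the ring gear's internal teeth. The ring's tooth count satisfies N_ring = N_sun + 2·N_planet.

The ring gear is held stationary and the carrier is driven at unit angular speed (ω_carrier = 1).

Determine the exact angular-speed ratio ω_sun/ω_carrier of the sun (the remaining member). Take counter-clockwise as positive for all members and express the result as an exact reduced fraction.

82/21

N_ring = 21 + 2·20 = 61
21(ω_s−ω_c) = −61(ω_r−ω_c),  ω_r=0, ω_c=1
ω_s = 1 − (61/21)(0−1) = 82/21
ω_s/ω_c = 82/21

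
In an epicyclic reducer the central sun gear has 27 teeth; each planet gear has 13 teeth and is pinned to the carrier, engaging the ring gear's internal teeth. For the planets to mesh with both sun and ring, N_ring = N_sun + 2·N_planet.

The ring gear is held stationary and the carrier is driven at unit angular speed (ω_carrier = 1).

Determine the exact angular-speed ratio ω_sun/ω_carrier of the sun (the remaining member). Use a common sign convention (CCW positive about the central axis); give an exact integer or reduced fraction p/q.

80/27

N_ring = 27 + 2·13 = 53
27(ω_s−ω_c) = −53(ω_r−ω_c),  ω_r=0, ω_c=1
ω_s = 1 − (53/27)(0−1) = 80/27
ω_s/ω_c = 80/27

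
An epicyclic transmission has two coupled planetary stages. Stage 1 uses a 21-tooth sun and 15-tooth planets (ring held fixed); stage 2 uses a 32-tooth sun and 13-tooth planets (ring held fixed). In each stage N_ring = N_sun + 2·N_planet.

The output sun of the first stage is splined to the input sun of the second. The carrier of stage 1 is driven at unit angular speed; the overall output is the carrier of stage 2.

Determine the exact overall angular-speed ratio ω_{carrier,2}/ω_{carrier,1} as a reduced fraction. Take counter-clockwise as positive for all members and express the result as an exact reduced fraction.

Stage 1: N_ring = 21 + 2·15 = 51
Stage 1: 21(ω_s−ω_c) = −51(ω_r−ω_c),  ω_r=0, ω_c=1
Stage 1: ω_s = 1 − (51/21)(0−1) = 24/7
  ⇒ ω_s¹/ω_c¹ = 24/7
Stage 2: N_ring = 32 + 2·13 = 58
Stage 2: 32(ω_s−ω_c) = −58(ω_r−ω_c),  ω_r=0, ω_s=1
Stage 2: 32(1−ω_c) = −58(0−ω_c)  ⇒  90ω_c = 32  ⇒  ω_c = 16/45
  ⇒ ω_c²/ω_s² = 16/45
Coupling ω_s² = ω_s¹ ⇒ overall = 24/7 × 16/45 = 128/105

128/105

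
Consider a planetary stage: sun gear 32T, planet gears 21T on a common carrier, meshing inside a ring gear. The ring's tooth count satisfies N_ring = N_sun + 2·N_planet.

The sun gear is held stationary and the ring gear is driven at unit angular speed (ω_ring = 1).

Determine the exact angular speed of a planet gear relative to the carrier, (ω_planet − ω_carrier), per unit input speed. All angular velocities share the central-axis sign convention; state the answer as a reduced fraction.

N_ring = 32 + 2·21 = 74
32(ω_s−ω_c) = −74(ω_r−ω_c),  ω_s=0, ω_r=1
32(0−ω_c) = −74(1−ω_c)  ⇒  106ω_c = 74  ⇒  ω_c = 37/53
sun–planet: 32·(0−37/53) = −21·(ω_p−ω_c)  ⇒  ω_p−ω_c = −(32/21)·(-37/53) = 1184/1113

1184/1113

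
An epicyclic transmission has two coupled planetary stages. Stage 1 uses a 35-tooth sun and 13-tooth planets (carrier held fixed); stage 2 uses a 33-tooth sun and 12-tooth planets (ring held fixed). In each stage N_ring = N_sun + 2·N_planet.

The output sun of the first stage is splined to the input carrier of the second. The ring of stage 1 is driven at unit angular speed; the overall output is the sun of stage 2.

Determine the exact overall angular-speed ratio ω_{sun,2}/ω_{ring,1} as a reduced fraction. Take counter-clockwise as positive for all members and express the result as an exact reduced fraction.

-366/77

Stage 1: N_ring = 35 + 2·13 = 61
Stage 1: 35(ω_s−ω_c) = −61(ω_r−ω_c),  ω_c=0, ω_r=1
Stage 1: ω_s = 0 − (61/35)(1−0) = -61/35
  ⇒ ω_s¹/ω_r¹ = -61/35
Stage 2: N_ring = 33 + 2·12 = 57
Stage 2: 33(ω_s−ω_c) = −57(ω_r−ω_c),  ω_r=0, ω_c=1
Stage 2: ω_s = 1 − (57/33)(0−1) = 30/11
  ⇒ ω_s²/ω_c² = 30/11
Coupling ω_c² = ω_s¹ ⇒ overall = -61/35 × 30/11 = -366/77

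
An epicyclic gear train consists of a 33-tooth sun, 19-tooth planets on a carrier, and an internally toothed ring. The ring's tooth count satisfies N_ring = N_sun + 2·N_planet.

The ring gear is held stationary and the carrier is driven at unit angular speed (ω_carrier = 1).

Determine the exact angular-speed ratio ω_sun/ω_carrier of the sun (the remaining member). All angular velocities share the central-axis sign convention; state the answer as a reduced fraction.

104/33

N_ring = 33 + 2·19 = 71
33(ω_s−ω_c) = −71(ω_r−ω_c),  ω_r=0, ω_c=1
ω_s = 1 − (71/33)(0−1) = 104/33
ω_s/ω_c = 104/33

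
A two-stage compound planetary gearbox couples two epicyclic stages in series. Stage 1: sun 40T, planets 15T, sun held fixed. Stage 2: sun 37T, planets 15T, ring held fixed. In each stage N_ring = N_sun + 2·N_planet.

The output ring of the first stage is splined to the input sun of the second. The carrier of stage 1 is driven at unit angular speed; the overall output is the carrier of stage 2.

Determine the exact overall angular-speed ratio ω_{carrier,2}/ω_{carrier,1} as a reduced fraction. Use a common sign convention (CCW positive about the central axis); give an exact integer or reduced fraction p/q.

Stage 1: N_ring = 40 + 2·15 = 70
Stage 1: 40(ω_s−ω_c) = −70(ω_r−ω_c),  ω_s=0, ω_c=1
Stage 1: ω_r = 1 − (40/70)(0−1) = 11/7
  ⇒ ω_r¹/ω_c¹ = 11/7
Stage 2: N_ring = 37 + 2·15 = 67
Stage 2: 37(ω_s−ω_c) = −67(ω_r−ω_c),  ω_r=0, ω_s=1
Stage 2: 37(1−ω_c) = −67(0−ω_c)  ⇒  104ω_c = 37  ⇒  ω_c = 37/104
  ⇒ ω_c²/ω_s² = 37/104
Coupling ω_s² = ω_r¹ ⇒ overall = 11/7 × 37/104 = 407/728

407/728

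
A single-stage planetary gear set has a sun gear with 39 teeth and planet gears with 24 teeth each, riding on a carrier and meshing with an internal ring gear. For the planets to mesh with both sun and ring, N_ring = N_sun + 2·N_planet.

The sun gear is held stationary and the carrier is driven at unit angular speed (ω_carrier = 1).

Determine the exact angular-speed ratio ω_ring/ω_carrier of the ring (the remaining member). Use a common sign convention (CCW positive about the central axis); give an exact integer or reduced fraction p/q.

N_ring = 39 + 2·24 = 87
39(ω_s−ω_c) = −87(ω_r−ω_c),  ω_s=0, ω_c=1
ω_r = 1 − (39/87)(0−1) = 42/29
ω_r/ω_c = 42/29

42/29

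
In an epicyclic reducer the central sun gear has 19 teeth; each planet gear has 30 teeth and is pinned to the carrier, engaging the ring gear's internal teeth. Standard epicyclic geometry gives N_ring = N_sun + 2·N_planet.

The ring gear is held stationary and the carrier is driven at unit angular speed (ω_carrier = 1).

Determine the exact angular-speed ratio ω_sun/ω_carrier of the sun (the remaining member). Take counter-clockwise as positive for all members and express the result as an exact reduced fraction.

N_ring = 19 + 2·30 = 79
19(ω_s−ω_c) = −79(ω_r−ω_c),  ω_r=0, ω_c=1
ω_s = 1 − (79/19)(0−1) = 98/19
ω_s/ω_c = 98/19

98/19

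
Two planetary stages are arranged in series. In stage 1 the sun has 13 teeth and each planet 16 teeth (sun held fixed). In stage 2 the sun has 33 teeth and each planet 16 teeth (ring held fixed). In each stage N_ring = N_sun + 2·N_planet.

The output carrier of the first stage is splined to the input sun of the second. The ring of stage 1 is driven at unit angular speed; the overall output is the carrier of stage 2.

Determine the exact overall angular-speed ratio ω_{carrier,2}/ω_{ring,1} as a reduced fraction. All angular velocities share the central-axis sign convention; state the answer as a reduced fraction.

Stage 1: N_ring = 13 + 2·16 = 45
Stage 1: 13(ω_s−ω_c) = −45(ω_r−ω_c),  ω_s=0, ω_r=1
Stage 1: 13(0−ω_c) = −45(1−ω_c)  ⇒  58ω_c = 45  ⇒  ω_c = 45/58
  ⇒ ω_c¹/ω_r¹ = 45/58
Stage 2: N_ring = 33 + 2·16 = 65
Stage 2: 33(ω_s−ω_c) = −65(ω_r−ω_c),  ω_r=0, ω_s=1
Stage 2: 33(1−ω_c) = −65(0−ω_c)  ⇒  98ω_c = 33  ⇒  ω_c = 33/98
  ⇒ ω_c²/ω_s² = 33/98
Coupling ω_s² = ω_c¹ ⇒ overall = 45/58 × 33/98 = 1485/5684

1485/5684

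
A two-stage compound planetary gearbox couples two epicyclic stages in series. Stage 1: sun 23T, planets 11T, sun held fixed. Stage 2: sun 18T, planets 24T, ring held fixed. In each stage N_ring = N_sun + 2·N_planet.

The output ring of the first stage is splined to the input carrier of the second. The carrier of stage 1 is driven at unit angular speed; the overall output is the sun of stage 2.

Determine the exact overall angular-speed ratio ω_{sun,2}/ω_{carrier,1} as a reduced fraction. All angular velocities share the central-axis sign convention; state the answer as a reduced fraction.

952/135

Stage 1: N_ring = 23 + 2·11 = 45
Stage 1: 23(ω_s−ω_c) = −45(ω_r−ω_c),  ω_s=0, ω_c=1
Stage 1: ω_r = 1 − (23/45)(0−1) = 68/45
  ⇒ ω_r¹/ω_c¹ = 68/45
Stage 2: N_ring = 18 + 2·24 = 66
Stage 2: 18(ω_s−ω_c) = −66(ω_r−ω_c),  ω_r=0, ω_c=1
Stage 2: ω_s = 1 − (66/18)(0−1) = 14/3
  ⇒ ω_s²/ω_c² = 14/3
Coupling ω_c² = ω_r¹ ⇒ overall = 68/45 × 14/3 = 952/135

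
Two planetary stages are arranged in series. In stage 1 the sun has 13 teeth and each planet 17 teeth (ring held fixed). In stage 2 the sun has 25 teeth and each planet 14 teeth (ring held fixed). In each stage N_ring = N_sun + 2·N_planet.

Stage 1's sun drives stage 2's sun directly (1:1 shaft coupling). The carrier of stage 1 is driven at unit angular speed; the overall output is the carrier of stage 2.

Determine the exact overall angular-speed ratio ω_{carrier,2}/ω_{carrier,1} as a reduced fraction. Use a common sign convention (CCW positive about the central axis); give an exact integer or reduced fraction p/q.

250/169

Stage 1: N_ring = 13 + 2·17 = 47
Stage 1: 13(ω_s−ω_c) = −47(ω_r−ω_c),  ω_r=0, ω_c=1
Stage 1: ω_s = 1 − (47/13)(0−1) = 60/13
  ⇒ ω_s¹/ω_c¹ = 60/13
Stage 2: N_ring = 25 + 2·14 = 53
Stage 2: 25(ω_s−ω_c) = −53(ω_r−ω_c),  ω_r=0, ω_s=1
Stage 2: 25(1−ω_c) = −53(0−ω_c)  ⇒  78ω_c = 25  ⇒  ω_c = 25/78
  ⇒ ω_c²/ω_s² = 25/78
Coupling ω_s² = ω_s¹ ⇒ overall = 60/13 × 25/78 = 250/169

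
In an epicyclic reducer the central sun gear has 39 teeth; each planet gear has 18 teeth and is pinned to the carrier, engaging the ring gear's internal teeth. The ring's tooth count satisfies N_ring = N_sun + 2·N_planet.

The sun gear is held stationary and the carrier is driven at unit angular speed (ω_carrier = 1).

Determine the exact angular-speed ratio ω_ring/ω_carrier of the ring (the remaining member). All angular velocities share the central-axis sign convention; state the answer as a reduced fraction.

38/25

N_ring = 39 + 2·18 = 75
39(ω_s−ω_c) = −75(ω_r−ω_c),  ω_s=0, ω_c=1
ω_r = 1 − (39/75)(0−1) = 38/25
ω_r/ω_c = 38/25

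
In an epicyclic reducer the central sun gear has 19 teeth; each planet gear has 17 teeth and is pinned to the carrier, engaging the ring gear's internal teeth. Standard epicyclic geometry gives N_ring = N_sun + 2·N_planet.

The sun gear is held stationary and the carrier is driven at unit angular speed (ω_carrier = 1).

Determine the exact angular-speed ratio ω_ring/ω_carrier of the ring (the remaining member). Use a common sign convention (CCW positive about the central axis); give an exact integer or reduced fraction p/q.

N_ring = 19 + 2·17 = 53
19(ω_s−ω_c) = −53(ω_r−ω_c),  ω_s=0, ω_c=1
ω_r = 1 − (19/53)(0−1) = 72/53
ω_r/ω_c = 72/53

72/53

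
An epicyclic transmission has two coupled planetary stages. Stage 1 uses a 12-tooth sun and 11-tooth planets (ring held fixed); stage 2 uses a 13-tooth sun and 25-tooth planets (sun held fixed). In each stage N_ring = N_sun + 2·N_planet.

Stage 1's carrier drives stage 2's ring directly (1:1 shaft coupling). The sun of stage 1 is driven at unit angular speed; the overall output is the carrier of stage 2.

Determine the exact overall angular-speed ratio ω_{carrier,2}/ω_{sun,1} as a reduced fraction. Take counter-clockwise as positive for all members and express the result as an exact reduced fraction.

189/874

Stage 1: N_ring = 12 + 2·11 = 34
Stage 1: 12(ω_s−ω_c) = −34(ω_r−ω_c),  ω_r=0, ω_s=1
Stage 1: 12(1−ω_c) = −34(0−ω_c)  ⇒  46ω_c = 12  ⇒  ω_c = 6/23
  ⇒ ω_c¹/ω_s¹ = 6/23
Stage 2: N_ring = 13 + 2·25 = 63
Stage 2: 13(ω_s−ω_c) = −63(ω_r−ω_c),  ω_s=0, ω_r=1
Stage 2: 13(0−ω_c) = −63(1−ω_c)  ⇒  76ω_c = 63  ⇒  ω_c = 63/76
  ⇒ ω_c²/ω_r² = 63/76
Coupling ω_r² = ω_c¹ ⇒ overall = 6/23 × 63/76 = 189/874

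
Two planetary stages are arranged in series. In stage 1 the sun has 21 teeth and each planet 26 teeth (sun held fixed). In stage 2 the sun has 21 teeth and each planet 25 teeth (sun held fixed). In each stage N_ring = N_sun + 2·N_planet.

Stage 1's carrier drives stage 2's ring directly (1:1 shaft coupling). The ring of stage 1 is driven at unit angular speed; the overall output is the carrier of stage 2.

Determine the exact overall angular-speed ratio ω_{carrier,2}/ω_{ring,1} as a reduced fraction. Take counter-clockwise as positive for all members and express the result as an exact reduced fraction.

5183/8648

Stage 1: N_ring = 21 + 2·26 = 73
Stage 1: 21(ω_s−ω_c) = −73(ω_r−ω_c),  ω_s=0, ω_r=1
Stage 1: 21(0−ω_c) = −73(1−ω_c)  ⇒  94ω_c = 73  ⇒  ω_c = 73/94
  ⇒ ω_c¹/ω_r¹ = 73/94
Stage 2: N_ring = 21 + 2·25 = 71
Stage 2: 21(ω_s−ω_c) = −71(ω_r−ω_c),  ω_s=0, ω_r=1
Stage 2: 21(0−ω_c) = −71(1−ω_c)  ⇒  92ω_c = 71  ⇒  ω_c = 71/92
  ⇒ ω_c²/ω_r² = 71/92
Coupling ω_r² = ω_c¹ ⇒ overall = 73/94 × 71/92 = 5183/8648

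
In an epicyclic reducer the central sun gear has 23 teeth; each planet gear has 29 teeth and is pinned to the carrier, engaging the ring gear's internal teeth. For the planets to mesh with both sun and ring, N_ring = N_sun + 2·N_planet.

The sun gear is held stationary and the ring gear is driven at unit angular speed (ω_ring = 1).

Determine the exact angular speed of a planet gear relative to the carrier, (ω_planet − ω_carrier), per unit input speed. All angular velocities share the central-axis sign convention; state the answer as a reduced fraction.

1863/3016

N_ring = 23 + 2·29 = 81
23(ω_s−ω_c) = −81(ω_r−ω_c),  ω_s=0, ω_r=1
23(0−ω_c) = −81(1−ω_c)  ⇒  104ω_c = 81  ⇒  ω_c = 81/104
sun–planet: 23·(0−81/104) = −29·(ω_p−ω_c)  ⇒  ω_p−ω_c = −(23/29)·(-81/104) = 1863/3016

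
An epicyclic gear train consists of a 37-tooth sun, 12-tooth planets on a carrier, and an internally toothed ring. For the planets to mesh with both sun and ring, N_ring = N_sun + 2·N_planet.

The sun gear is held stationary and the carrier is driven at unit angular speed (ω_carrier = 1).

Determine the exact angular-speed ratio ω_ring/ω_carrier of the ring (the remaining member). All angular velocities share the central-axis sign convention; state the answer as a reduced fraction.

98/61

N_ring = 37 + 2·12 = 61
37(ω_s−ω_c) = −61(ω_r−ω_c),  ω_s=0, ω_c=1
ω_r = 1 − (37/61)(0−1) = 98/61
ω_r/ω_c = 98/61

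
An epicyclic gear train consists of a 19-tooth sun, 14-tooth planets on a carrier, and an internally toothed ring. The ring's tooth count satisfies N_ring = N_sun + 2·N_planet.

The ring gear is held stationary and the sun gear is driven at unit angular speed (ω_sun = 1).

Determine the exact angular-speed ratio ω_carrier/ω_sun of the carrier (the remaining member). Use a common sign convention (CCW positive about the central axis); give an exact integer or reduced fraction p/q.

19/66

N_ring = 19 + 2·14 = 47
19(ω_s−ω_c) = −47(ω_r−ω_c),  ω_r=0, ω_s=1
19(1−ω_c) = −47(0−ω_c)  ⇒  66ω_c = 19  ⇒  ω_c = 19/66
ω_c/ω_s = 19/66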